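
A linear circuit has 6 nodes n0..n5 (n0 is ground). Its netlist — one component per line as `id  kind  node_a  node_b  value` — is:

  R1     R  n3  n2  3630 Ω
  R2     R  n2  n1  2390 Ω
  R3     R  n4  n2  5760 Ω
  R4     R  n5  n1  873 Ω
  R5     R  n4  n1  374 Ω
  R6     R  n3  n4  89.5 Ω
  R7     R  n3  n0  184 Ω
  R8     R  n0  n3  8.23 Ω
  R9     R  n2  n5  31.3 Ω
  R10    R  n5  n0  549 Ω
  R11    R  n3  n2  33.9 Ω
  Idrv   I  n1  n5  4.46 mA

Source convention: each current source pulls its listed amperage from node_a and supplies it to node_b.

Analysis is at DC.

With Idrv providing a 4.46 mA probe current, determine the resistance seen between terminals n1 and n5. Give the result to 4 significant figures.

R_eq = 290.6 Ω

Apply KCL at each of the 5 non-ground nodes and solve the resulting linear system.
Node n1: branches {R2, R4, R5, Idrv} → V_1 = -1.142
Node n2: branches {R1, R2, R3, R9, R11} → V_2 = 0.06960
Node n3: branches {R1, R6, R7, R8, R11} → V_3 = -0.002209
Node n4: branches {R3, R5, R6} → V_4 = -0.2187
Node n5: branches {R4, R9, R10, Idrv} → V_5 = 0.1540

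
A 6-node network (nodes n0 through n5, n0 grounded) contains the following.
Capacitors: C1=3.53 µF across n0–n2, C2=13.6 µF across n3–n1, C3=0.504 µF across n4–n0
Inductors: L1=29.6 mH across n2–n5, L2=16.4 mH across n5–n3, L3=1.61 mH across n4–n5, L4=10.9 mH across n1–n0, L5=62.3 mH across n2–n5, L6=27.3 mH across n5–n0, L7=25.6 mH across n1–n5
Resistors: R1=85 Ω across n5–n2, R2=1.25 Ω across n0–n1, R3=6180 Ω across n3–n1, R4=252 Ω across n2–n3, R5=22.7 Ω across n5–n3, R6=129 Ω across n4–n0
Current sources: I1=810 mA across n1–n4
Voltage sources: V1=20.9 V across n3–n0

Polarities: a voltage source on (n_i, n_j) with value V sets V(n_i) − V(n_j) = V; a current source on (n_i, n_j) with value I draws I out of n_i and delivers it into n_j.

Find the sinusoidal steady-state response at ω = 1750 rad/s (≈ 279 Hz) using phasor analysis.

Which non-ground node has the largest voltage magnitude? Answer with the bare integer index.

Apply KCL at each of the 5 non-ground nodes and solve the resulting linear system.
Node n1: branches {R2, C2, L4, R3, L7, I1} → V_1 = -0.7235+0.05081j
Node n2: branches {C1, L1, R1, R4, L5} → V_2 = 25.04+9.154j
Node n3: branches {L2, C2, R3, R4, R5, V1} → V_3 = 20.90+0.000j
Node n4: branches {L3, R6, C3, I1} → V_4 = 19.13+12.21j
Node n5: branches {L1, L2, L3, R1, L5, R5, L6, L7} → V_5 = 18.81+10.32j
Source currents: i(V1)=0.2792+0.04897j

2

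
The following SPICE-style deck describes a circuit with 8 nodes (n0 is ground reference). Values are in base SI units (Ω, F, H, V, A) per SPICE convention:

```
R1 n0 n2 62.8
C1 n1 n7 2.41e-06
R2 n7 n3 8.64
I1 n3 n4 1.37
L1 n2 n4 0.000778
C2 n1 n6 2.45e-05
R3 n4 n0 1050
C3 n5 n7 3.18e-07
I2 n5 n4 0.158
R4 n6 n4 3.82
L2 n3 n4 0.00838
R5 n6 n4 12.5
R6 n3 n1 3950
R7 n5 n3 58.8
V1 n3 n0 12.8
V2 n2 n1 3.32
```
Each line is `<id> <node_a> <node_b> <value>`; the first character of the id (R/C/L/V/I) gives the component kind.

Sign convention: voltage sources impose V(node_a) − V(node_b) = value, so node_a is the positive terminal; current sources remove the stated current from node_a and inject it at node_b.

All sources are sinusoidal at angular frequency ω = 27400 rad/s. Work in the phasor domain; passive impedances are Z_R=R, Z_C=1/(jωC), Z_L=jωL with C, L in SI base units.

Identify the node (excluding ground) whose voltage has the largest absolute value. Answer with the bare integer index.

Apply KCL at each of the 7 non-ground nodes and solve the resulting linear system.
Node n1: branches {C1, C2, R6, V2} → V_1 = 26.83-14.68j
Node n2: branches {R1, L1, V2} → V_2 = 30.15-14.68j
Node n3: branches {R2, I1, L2, R6, R7, V1} → V_3 = 12.80+0.000j
Node n4: branches {I1, L1, R3, I2, R4, L2, R5} → V_4 = 31.97-16.61j
Node n5: branches {C3, I2, R7} → V_5 = 6.581+7.763j
Node n6: branches {C2, R4, R5} → V_6 = 27.11-17.15j
Node n7: branches {C1, R2, C3} → V_7 = 21.73+1.769j
Source currents: i(V1)=-0.5106+0.2496j, i(V2)=-0.5709+0.1487j

4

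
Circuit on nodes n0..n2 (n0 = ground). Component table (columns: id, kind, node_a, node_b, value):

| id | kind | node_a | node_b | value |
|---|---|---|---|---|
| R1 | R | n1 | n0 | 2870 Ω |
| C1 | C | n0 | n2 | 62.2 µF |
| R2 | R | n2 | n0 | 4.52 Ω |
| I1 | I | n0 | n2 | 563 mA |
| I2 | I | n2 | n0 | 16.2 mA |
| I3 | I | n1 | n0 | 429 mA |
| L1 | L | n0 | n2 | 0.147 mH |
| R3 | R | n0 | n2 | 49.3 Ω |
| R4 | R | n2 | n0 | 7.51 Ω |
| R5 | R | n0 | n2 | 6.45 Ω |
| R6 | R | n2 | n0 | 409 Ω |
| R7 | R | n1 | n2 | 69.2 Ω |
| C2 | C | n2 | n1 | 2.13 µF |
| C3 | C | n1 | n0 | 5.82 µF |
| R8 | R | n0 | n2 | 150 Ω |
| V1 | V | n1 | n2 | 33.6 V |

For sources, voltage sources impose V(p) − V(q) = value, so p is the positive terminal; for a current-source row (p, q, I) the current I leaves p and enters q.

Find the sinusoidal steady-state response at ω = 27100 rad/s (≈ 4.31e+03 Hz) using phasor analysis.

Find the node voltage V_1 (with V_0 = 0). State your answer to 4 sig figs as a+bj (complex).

Element admittances at ω=27100 rad/s:
  Y(R1) = 0.0003484+0.000j S between n1,n0
  Y(C1) = 0.000+1.686j S between n0,n2
  Y(R2) = 0.2212+0.000j S between n2,n0
  I1: injects 0.563 A into n2 (from n0)
  I2: injects 0.0162 A into n0 (from n2)
  I3: injects 0.429 A into n0 (from n1)
  Y(L1) = 0.000-0.2510j S between n0,n2
  Y(R3) = 0.02028+0.000j S between n0,n2
  Y(R4) = 0.1332+0.000j S between n2,n0
  Y(R5) = 0.1550+0.000j S between n0,n2
  Y(R6) = 0.002445+0.000j S between n2,n0
  Y(R7) = 0.01445+0.000j S between n1,n2
  Y(C2) = 0.000+0.05772j S between n2,n1
  Y(C3) = 0.000+0.1577j S between n1,n0
  Y(R8) = 0.006667+0.000j S between n0,n2
  V1: constraint V(n1)−V(n2) = 33.6
Assemble and solve the 3×3 MNA system:
  V(n1)=30.63-1.071j  V(n2)=-2.966-1.071j
  i(V1)=-1.094-6.771j

30.63-1.071j V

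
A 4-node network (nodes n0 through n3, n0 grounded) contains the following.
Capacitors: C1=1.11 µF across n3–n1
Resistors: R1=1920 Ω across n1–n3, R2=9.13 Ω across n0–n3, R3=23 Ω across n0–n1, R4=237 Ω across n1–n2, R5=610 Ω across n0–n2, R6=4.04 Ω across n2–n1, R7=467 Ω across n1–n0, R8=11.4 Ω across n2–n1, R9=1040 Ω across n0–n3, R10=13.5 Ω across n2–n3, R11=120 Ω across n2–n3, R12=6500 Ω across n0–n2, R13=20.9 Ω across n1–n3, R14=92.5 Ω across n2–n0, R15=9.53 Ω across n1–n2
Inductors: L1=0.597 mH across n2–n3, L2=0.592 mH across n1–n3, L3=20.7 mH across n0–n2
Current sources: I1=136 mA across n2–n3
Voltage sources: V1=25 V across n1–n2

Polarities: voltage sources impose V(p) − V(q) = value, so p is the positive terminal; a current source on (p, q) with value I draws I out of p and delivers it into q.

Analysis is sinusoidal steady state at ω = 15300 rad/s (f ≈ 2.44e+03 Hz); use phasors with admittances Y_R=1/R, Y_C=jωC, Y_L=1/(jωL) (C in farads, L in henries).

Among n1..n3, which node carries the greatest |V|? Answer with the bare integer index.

Element admittances at ω=15300 rad/s:
  Y(C1) = 0.000+0.01698j S between n3,n1
  Y(R1) = 0.0005208+0.000j S between n1,n3
  Y(L1) = 0.000-0.1095j S between n2,n3
  Y(R2) = 0.1095+0.000j S between n0,n3
  Y(R3) = 0.04348+0.000j S between n0,n1
  Y(R4) = 0.004219+0.000j S between n1,n2
  Y(R5) = 0.001639+0.000j S between n0,n2
  Y(R6) = 0.2475+0.000j S between n2,n1
  Y(R7) = 0.002141+0.000j S between n1,n0
  Y(R8) = 0.08772+0.000j S between n2,n1
  Y(R9) = 0.0009615+0.000j S between n0,n3
  Y(R10) = 0.07407+0.000j S between n2,n3
  Y(R11) = 0.008333+0.000j S between n2,n3
  I1: injects 0.136 A into n3 (from n2)
  Y(R12) = 0.0001538+0.000j S between n0,n2
  Y(R13) = 0.04785+0.000j S between n1,n3
  Y(L2) = 0.000-0.1104j S between n1,n3
  Y(R14) = 0.01081+0.000j S between n2,n0
  Y(L3) = 0.000-0.003157j S between n0,n2
  Y(R15) = 0.1049+0.000j S between n1,n2
  V1: constraint V(n1)−V(n2) = 25
Assemble and solve the 4×4 MNA system:
  V(n1)=10.54-0.5977j  V(n2)=-14.46-0.5977j  V(n3)=-2.684-0.09834j
  i(V1)=-12.18+1.287j

2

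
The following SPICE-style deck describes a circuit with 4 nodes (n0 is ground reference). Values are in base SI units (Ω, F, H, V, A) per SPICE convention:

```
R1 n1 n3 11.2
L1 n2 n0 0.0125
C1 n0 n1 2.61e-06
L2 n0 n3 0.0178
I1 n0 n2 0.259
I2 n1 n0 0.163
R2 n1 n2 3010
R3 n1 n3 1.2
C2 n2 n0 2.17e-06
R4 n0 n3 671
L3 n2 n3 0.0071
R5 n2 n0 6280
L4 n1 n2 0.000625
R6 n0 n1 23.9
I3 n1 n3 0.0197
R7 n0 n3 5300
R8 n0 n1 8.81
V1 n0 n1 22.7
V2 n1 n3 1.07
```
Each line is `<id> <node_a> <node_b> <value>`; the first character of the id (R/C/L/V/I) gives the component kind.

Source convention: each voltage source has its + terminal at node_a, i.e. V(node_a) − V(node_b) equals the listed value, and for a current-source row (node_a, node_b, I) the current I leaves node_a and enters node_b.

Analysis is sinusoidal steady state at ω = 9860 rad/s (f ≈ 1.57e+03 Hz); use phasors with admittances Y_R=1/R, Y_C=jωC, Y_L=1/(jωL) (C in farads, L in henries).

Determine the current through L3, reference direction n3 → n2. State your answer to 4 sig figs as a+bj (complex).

-0.02306-0.01236j A

Apply KCL at each of the 3 non-ground nodes and solve the resulting linear system.
Node n1: branches {R1, C1, I2, R2, R3, L4, R6, I3, R8, V1, V2} → V_1 = -22.70+0.000j
Node n2: branches {L1, I1, R2, C2, L3, R5, L4} → V_2 = -24.64+1.614j
Node n3: branches {R1, L2, R3, R4, L3, I3, R7, V2} → V_3 = -23.77+0.000j
Source currents: i(V1)=-3.688-0.7757j, i(V2)=-1.070+0.1231j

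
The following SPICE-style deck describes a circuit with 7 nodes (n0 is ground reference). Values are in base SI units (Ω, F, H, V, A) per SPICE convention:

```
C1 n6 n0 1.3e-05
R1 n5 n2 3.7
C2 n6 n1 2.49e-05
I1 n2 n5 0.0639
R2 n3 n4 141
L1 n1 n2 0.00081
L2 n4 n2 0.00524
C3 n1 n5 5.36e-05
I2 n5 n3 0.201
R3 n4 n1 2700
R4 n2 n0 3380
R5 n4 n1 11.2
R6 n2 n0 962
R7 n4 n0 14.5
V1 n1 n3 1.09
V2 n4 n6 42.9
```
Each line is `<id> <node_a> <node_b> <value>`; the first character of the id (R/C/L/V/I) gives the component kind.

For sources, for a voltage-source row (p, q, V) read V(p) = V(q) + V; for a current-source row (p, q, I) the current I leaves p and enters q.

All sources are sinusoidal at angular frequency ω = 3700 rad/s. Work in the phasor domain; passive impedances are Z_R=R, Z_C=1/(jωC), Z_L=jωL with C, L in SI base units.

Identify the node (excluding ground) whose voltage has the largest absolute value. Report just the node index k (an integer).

Apply KCL at each of the 6 non-ground nodes and solve the resulting linear system.
Node n1: branches {C2, L1, C3, R3, R5, V1} → V_1 = -1.491-11.64j
Node n2: branches {R1, I1, L1, L2, R4, R6} → V_2 = 2.892-7.451j
Node n3: branches {R2, I2, V1} → V_3 = -2.581-11.64j
Node n4: branches {R2, L2, R3, R5, R7, V2} → V_4 = 14.07+20.25j
Node n5: branches {R1, I1, C3, I2} → V_5 = 3.026-10.76j
Node n6: branches {C1, C2, V2} → V_6 = -28.83+20.25j
Source currents: i(V1)=-0.3191-0.2262j, i(V2)=-3.912-3.906j

6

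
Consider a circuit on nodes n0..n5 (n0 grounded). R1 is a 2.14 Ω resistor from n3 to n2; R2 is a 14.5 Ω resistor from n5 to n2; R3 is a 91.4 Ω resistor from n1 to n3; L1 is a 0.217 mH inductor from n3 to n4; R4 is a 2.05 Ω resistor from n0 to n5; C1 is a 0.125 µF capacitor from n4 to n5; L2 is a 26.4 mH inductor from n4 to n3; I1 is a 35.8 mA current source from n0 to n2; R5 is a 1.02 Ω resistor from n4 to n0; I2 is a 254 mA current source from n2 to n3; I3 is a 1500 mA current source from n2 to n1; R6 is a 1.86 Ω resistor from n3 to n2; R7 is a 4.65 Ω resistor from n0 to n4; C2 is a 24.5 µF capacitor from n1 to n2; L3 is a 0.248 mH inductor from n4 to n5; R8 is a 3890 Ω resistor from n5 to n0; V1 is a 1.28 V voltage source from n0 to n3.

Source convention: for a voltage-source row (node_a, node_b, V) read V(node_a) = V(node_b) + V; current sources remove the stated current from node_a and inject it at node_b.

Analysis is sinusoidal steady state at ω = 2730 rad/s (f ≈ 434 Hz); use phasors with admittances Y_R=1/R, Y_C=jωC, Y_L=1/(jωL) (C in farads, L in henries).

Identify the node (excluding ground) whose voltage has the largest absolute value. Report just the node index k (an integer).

MNA unknowns: 5 node voltages V₁..V_5 plus 1 source current (V1)
R1: Y=0.4673+0.000j on G[3,2]
R2: Y=0.06897+0.000j on G[5,2]
R3: Y=0.01094+0.000j on G[1,3]
L1: Y=0.000-1.688j on G[3,4]
R4: Y=0.4878+0.000j on G[0,5]
C1: Y=0.000+0.0003412j on G[4,5]
L2: Y=0.000-0.01388j on G[4,3]
I1: z[0]−=0.0358, z[2]+=0.0358
R5: Y=0.9804+0.000j on G[4,0]
I2: z[2]−=0.254, z[3]+=0.254
I3: z[2]−=1.5, z[1]+=1.5
R6: Y=0.5376+0.000j on G[3,2]
R7: Y=0.2151+0.000j on G[0,4]
C2: Y=0.000+0.06689j on G[1,2]
L3: Y=0.000-1.477j on G[4,5]
R8: Y=0.0002571+0.000j on G[5,0]
V1: row V0−V3=1.28, i_V1 at 0,3
solve → V1=2.072-21.62j, V2=-1.464+0.2627j, V3=-1.280+0.000j, V4=-0.6792+0.5625j, V5=-0.4422+0.6609j
aux → i_V1=-1.064+0.9950j

1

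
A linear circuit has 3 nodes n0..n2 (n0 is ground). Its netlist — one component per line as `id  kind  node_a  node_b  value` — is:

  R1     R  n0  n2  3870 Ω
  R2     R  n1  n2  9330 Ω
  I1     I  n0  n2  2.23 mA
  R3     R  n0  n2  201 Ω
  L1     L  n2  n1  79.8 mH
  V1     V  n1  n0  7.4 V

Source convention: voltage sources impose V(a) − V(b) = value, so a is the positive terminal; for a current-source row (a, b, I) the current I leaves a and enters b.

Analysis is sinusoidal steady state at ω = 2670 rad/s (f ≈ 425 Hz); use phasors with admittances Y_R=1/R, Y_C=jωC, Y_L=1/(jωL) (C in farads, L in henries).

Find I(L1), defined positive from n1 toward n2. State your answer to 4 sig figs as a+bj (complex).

Element admittances at ω=2670 rad/s:
  Y(R1) = 0.0002584+0.000j S between n0,n2
  Y(R2) = 0.0001072+0.000j S between n1,n2
  I1: injects 0.00223 A into n2 (from n0)
  Y(R3) = 0.004975+0.000j S between n0,n2
  Y(L1) = 0.000-0.004693j S between n2,n1
  V1: constraint V(n1)−V(n0) = 7.4
Assemble and solve the 3×3 MNA system:
  V(n1)=7.400+0.000j  V(n2)=3.544-3.389j
  i(V1)=-0.01632+0.01773j

0.01590-0.01810j A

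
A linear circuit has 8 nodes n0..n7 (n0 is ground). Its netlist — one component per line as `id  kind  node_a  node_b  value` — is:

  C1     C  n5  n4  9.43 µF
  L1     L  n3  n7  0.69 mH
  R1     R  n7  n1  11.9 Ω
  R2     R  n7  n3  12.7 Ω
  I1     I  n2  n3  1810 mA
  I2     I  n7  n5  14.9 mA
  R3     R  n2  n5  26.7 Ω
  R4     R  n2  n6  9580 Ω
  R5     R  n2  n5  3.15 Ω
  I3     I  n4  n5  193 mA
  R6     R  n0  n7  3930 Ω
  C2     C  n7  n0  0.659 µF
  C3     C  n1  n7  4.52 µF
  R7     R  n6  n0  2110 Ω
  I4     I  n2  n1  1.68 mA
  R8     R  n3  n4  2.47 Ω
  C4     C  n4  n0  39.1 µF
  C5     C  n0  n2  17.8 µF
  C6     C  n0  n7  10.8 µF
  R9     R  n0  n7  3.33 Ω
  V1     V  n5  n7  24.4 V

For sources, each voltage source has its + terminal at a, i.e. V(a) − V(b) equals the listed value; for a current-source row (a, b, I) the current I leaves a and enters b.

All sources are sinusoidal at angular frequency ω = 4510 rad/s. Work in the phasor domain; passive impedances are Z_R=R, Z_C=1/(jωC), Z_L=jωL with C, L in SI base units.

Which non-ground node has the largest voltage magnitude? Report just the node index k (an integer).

5

MNA unknowns: 7 node voltages V₁..V_7 plus 1 source current (V1)
C1: Y=0.000+0.04253j on G[5,4]
L1: Y=0.000-0.3213j on G[3,7]
R1: Y=0.08403+0.000j on G[7,1]
R2: Y=0.07874+0.000j on G[7,3]
I1: z[2]−=1.81, z[3]+=1.81
I2: z[7]−=0.0149, z[5]+=0.0149
R3: Y=0.03745+0.000j on G[2,5]
R4: Y=0.0001044+0.000j on G[2,6]
R5: Y=0.3175+0.000j on G[2,5]
I3: z[4]−=0.193, z[5]+=0.193
R6: Y=0.0002545+0.000j on G[0,7]
C2: Y=0.000+0.002972j on G[7,0]
C3: Y=0.000+0.02039j on G[1,7]
R7: Y=0.0004739+0.000j on G[6,0]
I4: z[2]−=0.00168, z[1]+=0.00168
R8: Y=0.4049+0.000j on G[3,4]
C4: Y=0.000+0.1763j on G[4,0]
C5: Y=0.000+0.08028j on G[0,2]
C6: Y=0.000+0.04871j on G[0,7]
R9: Y=0.3003+0.000j on G[0,7]
V1: row V5−V7=24.4, i_V1 at 5,7
solve → V1=-0.7917-5.525j, V2=16.39-9.226j, V3=-0.3186+3.149j, V4=2.187+4.444j, V5=23.59-5.520j, V6=2.959-1.665j, V7=-0.8105-5.520j
aux → i_V1=-2.770-2.226j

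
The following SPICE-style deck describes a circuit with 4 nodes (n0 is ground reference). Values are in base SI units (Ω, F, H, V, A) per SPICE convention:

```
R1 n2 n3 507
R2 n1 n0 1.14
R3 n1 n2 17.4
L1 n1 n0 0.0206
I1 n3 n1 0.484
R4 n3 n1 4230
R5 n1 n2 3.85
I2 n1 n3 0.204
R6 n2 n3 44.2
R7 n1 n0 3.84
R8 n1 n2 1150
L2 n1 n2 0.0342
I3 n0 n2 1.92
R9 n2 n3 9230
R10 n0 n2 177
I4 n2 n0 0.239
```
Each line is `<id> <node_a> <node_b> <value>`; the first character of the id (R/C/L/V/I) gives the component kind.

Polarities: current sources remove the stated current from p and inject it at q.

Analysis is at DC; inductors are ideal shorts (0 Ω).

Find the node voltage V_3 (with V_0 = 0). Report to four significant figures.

-11.23 V

Apply KCL at each of the 3 non-ground nodes and solve the resulting linear system.
Node n1: branches {R2, R3, L1, I1, R4, R5, I2, R7, R8, L2} → V_1 = 0.000
Node n2: branches {R1, R3, R5, R6, R8, L2, I3, R9, R10, I4} → V_2 = 0.000
Node n3: branches {R1, I1, R4, I2, R6, R9} → V_3 = -11.23
Source currents: i(L1)=1.681, i(L2)=-1.404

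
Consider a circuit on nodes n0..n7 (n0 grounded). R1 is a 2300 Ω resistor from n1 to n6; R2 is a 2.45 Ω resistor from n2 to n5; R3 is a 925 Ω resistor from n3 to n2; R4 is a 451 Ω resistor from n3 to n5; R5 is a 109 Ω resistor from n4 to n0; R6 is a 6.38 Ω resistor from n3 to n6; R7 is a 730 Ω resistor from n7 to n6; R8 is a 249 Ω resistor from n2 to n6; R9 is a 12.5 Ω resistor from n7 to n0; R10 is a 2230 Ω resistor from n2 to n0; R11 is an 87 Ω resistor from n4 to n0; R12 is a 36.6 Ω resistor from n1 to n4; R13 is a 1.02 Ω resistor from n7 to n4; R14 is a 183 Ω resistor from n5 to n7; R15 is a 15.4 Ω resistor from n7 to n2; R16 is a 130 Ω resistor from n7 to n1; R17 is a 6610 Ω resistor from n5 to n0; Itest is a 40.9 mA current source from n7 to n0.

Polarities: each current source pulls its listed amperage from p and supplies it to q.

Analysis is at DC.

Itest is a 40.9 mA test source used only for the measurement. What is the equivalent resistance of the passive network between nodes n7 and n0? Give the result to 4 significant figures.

R_eq = 9.917 Ω

Apply KCL at each of the 7 non-ground nodes and solve the resulting linear system.
Node n1: branches {R1, R12, R16} → V_1 = -0.3991
Node n2: branches {R2, R3, R8, R10, R15} → V_2 = -0.4022
Node n3: branches {R3, R4, R6} → V_3 = -0.4025
Node n4: branches {R5, R11, R12, R13} → V_4 = -0.3973
Node n5: branches {R2, R4, R14, R17} → V_5 = -0.4021
Node n6: branches {R1, R6, R7, R8} → V_6 = -0.4026
Node n7: branches {R7, R9, R13, R14, R15, R16, Itest} → V_7 = -0.4056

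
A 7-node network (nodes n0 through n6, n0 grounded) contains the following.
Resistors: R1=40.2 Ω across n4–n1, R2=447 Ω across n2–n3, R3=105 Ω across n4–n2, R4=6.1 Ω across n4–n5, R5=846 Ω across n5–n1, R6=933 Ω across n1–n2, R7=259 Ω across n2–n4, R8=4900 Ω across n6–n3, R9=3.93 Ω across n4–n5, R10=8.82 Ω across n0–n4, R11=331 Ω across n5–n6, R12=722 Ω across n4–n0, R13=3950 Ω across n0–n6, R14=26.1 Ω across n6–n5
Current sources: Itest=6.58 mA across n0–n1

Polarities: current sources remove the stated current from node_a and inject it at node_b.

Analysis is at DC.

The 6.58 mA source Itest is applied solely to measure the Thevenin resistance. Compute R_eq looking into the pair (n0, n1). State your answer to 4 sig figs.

R_eq = 45.67 Ω

Apply KCL at each of the 6 non-ground nodes and solve the resulting linear system.
Node n1: branches {R1, R5, R6, Itest} → V_1 = 0.3005
Node n2: branches {R2, R3, R6, R7} → V_2 = 0.07502
Node n3: branches {R2, R8} → V_3 = 0.07356
Node n4: branches {R1, R3, R4, R7, R9, R10, R12} → V_4 = 0.05721
Node n5: branches {R4, R5, R9, R11, R14} → V_5 = 0.05787
Node n6: branches {R8, R11, R13, R14} → V_6 = 0.05759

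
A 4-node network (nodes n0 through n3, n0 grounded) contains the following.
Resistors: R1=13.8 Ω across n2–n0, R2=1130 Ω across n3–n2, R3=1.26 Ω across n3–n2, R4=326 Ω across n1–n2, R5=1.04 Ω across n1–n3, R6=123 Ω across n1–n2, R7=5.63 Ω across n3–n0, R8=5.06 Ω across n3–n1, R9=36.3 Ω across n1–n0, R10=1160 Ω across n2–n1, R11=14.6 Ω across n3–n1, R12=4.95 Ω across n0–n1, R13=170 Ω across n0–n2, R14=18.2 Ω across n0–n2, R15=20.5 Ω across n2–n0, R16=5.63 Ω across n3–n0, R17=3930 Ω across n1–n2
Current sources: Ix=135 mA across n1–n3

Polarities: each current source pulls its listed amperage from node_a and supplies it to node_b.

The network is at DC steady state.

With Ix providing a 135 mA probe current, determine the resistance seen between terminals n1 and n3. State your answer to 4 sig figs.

R_eq = 0.7163 Ω

Apply KCL at each of the 3 non-ground nodes and solve the resulting linear system.
Node n1: branches {R4, R5, R6, R8, R9, R10, R11, R12, R17, Ix} → V_1 = -0.06613
Node n2: branches {R1, R2, R3, R4, R6, R10, R13, R14, R15, R17} → V_2 = 0.02374
Node n3: branches {R2, R3, R5, R7, R8, R11, R16, Ix} → V_3 = 0.03057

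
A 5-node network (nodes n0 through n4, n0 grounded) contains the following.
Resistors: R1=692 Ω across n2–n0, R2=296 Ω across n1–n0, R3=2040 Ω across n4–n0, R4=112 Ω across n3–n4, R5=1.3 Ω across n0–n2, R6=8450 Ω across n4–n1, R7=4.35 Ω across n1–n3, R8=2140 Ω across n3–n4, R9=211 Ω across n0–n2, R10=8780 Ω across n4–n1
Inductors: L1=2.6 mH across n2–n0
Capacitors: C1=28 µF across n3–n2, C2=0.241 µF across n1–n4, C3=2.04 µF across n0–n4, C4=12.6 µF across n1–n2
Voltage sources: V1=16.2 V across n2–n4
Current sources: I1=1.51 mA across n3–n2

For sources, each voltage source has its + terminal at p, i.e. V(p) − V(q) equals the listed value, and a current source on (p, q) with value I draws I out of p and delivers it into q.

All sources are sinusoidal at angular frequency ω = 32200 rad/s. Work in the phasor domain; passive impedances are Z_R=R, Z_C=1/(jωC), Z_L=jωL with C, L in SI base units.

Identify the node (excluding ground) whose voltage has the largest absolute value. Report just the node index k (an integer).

4

MNA unknowns: 4 node voltages V₁..V_4 plus 1 source current (V1)
R1: Y=0.001445+0.000j on G[2,0]
L1: Y=0.000-0.01194j on G[2,0]
R2: Y=0.003378+0.000j on G[1,0]
R3: Y=0.0004902+0.000j on G[4,0]
R4: Y=0.008929+0.000j on G[3,4]
R5: Y=0.7692+0.000j on G[0,2]
C1: Y=0.000+0.9016j on G[3,2]
R6: Y=0.0001183+0.000j on G[4,1]
R7: Y=0.2299+0.000j on G[1,3]
C2: Y=0.000+0.007760j on G[1,4]
C3: Y=0.000+0.06569j on G[0,4]
C4: Y=0.000+0.4057j on G[1,2]
R8: Y=0.0004673+0.000j on G[3,4]
R9: Y=0.004739+0.000j on G[0,2]
R10: Y=0.0001139+0.000j on G[4,1]
V1: row V2−V4=16.2, i_V1 at 2,4
I1: z[3]−=0.00151, z[2]+=0.00151
solve → V1=-0.07088+1.306j, V2=0.1046+1.359j, V3=0.03876+1.556j, V4=-16.10+1.359j
aux → i_V1=-0.2529-1.183j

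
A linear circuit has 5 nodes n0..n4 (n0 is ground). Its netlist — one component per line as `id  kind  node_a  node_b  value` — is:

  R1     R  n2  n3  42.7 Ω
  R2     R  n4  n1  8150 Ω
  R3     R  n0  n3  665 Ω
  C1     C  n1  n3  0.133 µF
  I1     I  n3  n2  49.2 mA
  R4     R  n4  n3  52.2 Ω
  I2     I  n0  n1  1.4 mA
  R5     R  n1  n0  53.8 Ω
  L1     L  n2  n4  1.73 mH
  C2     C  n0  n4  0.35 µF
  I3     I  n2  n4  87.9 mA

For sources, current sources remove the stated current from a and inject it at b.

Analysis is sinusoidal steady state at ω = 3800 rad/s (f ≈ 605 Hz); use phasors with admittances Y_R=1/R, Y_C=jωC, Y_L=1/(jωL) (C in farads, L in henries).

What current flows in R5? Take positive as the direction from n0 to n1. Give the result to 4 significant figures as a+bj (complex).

-0.001706+0.0002892j A

Apply KCL at each of the 4 non-ground nodes and solve the resulting linear system.
Node n1: branches {R2, C1, I2, R5} → V_1 = 0.09176-0.01556j
Node n2: branches {R1, I1, L1, I3} → V_2 = 0.7073-0.6779j
Node n3: branches {R1, R3, C1, I1, R4} → V_3 = -0.4237-0.4626j
Node n4: branches {R2, R4, L1, C2, I3} → V_4 = 0.7405-0.2493j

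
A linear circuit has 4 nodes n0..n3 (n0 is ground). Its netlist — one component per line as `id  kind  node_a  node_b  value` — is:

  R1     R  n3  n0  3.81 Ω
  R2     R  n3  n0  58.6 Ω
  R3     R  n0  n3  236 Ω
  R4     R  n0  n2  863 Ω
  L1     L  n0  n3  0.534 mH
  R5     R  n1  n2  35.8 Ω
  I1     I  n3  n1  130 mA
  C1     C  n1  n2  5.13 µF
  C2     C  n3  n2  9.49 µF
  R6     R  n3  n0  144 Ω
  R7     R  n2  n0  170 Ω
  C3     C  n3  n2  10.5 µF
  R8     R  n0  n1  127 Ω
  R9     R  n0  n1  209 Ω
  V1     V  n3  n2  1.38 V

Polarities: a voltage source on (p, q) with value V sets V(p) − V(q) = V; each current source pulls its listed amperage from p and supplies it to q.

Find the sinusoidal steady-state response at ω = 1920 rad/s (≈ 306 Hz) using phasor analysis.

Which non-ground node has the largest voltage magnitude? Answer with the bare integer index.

1

Element admittances at ω=1920 rad/s:
  Y(R1) = 0.2625+0.000j S between n3,n0
  Y(R2) = 0.01706+0.000j S between n3,n0
  Y(R3) = 0.004237+0.000j S between n0,n3
  Y(R4) = 0.001159+0.000j S between n0,n2
  Y(L1) = 0.000-0.9753j S between n0,n3
  Y(R5) = 0.02793+0.000j S between n1,n2
  I1: injects 0.13 A into n1 (from n3)
  Y(C1) = 0.000+0.009850j S between n1,n2
  Y(C2) = 0.000+0.01822j S between n3,n2
  Y(R6) = 0.006944+0.000j S between n3,n0
  Y(R7) = 0.005882+0.000j S between n2,n0
  Y(C3) = 0.000+0.02016j S between n3,n2
  Y(R8) = 0.007874+0.000j S between n0,n1
  Y(R9) = 0.004785+0.000j S between n0,n1
  V1: constraint V(n3)−V(n2) = 1.38
Assemble and solve the 4×4 MNA system:
  V(n1)=2.042-0.8421j  V(n2)=-1.395-0.01207j  V(n3)=-0.01461-0.01207j
  i(V1)=-0.1140-0.06371j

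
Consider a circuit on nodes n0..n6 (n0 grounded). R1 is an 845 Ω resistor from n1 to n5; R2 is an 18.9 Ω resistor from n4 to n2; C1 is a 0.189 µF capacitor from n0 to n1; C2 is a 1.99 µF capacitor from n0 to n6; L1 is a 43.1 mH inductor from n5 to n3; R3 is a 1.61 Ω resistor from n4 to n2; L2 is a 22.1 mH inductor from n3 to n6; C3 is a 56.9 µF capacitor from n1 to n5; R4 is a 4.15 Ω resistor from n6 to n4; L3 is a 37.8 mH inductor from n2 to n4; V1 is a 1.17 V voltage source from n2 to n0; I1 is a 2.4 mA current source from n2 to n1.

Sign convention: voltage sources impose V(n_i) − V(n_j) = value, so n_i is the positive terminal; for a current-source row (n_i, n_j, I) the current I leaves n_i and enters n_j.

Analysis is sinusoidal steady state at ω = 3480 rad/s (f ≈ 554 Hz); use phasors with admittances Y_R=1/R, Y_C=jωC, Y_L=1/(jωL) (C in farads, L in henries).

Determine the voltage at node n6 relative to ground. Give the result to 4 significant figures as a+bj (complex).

1.184-0.05128j V

MNA unknowns: 6 node voltages V₁..V_6 plus 1 source current (V1)
R1: Y=0.001183+0.000j on G[1,5]
R2: Y=0.05291+0.000j on G[4,2]
C1: Y=0.000+0.0006577j on G[0,1]
C2: Y=0.000+0.006925j on G[0,6]
L1: Y=0.000-0.006667j on G[5,3]
R3: Y=0.6211+0.000j on G[4,2]
L2: Y=0.000-0.01300j on G[3,6]
C3: Y=0.000+0.1980j on G[1,5]
R4: Y=0.2410+0.000j on G[6,4]
L3: Y=0.000-0.007602j on G[2,4]
V1: row V2−V0=1.17, i_V1 at 2,0
I1: z[2]−=0.0024, z[1]+=0.0024
solve → V1=1.386+0.5633j, V2=1.170+0.000j, V3=1.254+0.1618j, V4=1.174-0.01347j, V5=1.391+0.5773j, V6=1.184-0.05128j
aux → i_V1=1.540e-05-0.009109j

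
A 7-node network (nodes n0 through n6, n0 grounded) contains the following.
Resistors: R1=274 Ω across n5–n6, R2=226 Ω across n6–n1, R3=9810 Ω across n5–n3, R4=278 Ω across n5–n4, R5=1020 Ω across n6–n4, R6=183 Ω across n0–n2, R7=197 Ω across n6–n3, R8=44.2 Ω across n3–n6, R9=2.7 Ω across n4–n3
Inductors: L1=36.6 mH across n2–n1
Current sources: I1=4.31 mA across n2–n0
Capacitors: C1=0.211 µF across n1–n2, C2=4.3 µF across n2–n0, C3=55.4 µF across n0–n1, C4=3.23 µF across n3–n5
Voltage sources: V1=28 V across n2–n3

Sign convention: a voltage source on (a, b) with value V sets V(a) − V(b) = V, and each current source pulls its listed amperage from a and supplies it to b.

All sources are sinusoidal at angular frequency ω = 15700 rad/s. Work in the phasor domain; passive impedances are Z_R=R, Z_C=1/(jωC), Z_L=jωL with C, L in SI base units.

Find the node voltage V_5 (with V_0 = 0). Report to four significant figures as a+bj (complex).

Element admittances at ω=15700 rad/s:
  Y(R1) = 0.003650+0.000j S between n5,n6
  Y(L1) = 0.000-0.001740j S between n2,n1
  Y(R2) = 0.004425+0.000j S between n6,n1
  Y(R3) = 0.0001019+0.000j S between n5,n3
  Y(R4) = 0.003597+0.000j S between n5,n4
  Y(R5) = 0.0009804+0.000j S between n6,n4
  I1: injects 0.00431 A into n0 (from n2)
  Y(C1) = 0.000+0.003313j S between n1,n2
  Y(C2) = 0.000+0.06751j S between n2,n0
  Y(R6) = 0.005464+0.000j S between n0,n2
  Y(R7) = 0.005076+0.000j S between n6,n3
  Y(R8) = 0.02262+0.000j S between n3,n6
  Y(R9) = 0.3704+0.000j S between n4,n3
  Y(C3) = 0.000+0.8698j S between n0,n1
  Y(C4) = 0.000+0.05071j S between n3,n5
  V1: constraint V(n2)−V(n3) = 28
Assemble and solve the 7×7 MNA system:
  V(n1)=-0.006909+0.1214j  V(n2)=0.2091-1.483j  V(n3)=-27.79-1.483j  V(n4)=-27.78-1.485j  V(n5)=-27.74-1.718j  V(n6)=-24.44-1.314j
  i(V1)=-0.1081-0.006349j

-27.74-1.718j V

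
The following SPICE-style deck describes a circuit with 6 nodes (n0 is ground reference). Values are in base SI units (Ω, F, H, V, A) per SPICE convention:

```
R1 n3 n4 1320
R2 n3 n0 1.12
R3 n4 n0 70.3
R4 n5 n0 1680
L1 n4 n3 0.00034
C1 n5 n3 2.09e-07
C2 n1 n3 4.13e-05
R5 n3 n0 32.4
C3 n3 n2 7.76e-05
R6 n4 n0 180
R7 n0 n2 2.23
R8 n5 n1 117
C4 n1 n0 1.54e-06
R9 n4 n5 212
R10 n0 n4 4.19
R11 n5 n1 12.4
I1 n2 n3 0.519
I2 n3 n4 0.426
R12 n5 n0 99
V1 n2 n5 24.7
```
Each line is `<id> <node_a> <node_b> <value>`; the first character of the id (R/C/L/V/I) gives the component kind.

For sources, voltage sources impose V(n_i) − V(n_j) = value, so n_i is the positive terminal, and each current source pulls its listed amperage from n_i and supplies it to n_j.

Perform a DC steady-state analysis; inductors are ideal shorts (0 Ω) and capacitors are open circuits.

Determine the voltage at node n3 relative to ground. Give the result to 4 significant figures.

0.3379 V

MNA unknowns: 5 node voltages V₁..V_5 plus 2 source currents (L1, V1)
R1: Y=0.0007576 on G[3,4]
R2: Y=0.8929 on G[3,0]
R3: Y=0.01422 on G[4,0]
R4: Y=0.0005952 on G[5,0]
L1: row V4−V3=0, i_L1 at 4,3
C1: Y=0.000 on G[5,3]
C2: Y=0.000 on G[1,3]
R5: Y=0.03086 on G[3,0]
C3: Y=0.000 on G[3,2]
R6: Y=0.005556 on G[4,0]
R7: Y=0.4484 on G[0,2]
R8: Y=0.008547 on G[5,1]
C4: Y=0.000 on G[1,0]
R9: Y=0.004717 on G[4,5]
R10: Y=0.2387 on G[0,4]
R11: Y=0.08065 on G[5,1]
I1: z[2]−=0.519, z[3]+=0.519
I2: z[3]−=0.426, z[4]+=0.426
R12: Y=0.01010 on G[5,0]
V1: row V2−V5=24.7, i_V1 at 2,5
solve → V1=-24.99, V2=-0.2947, V3=0.3379, V4=0.3379, V5=-24.99
aux → i_L1=0.2192, i_V1=-0.3868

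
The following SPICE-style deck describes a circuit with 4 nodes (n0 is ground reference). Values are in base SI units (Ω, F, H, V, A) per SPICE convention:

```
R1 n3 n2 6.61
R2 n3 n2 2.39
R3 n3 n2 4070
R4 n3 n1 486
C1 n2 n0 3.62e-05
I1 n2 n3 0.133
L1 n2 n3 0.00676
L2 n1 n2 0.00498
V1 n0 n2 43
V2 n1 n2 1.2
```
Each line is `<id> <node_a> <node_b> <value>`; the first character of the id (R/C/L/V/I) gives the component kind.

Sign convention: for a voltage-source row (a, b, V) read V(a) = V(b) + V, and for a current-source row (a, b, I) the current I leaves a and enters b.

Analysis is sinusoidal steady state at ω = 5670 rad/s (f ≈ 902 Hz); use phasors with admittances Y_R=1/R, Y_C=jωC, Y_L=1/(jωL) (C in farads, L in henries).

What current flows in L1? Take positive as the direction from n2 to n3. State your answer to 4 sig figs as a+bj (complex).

-0.0002812+0.006166j A

MNA unknowns: 3 node voltages V₁..V_3 plus 2 source currents (V1, V2)
R1: Y=0.1513+0.000j on G[3,2]
R2: Y=0.4184+0.000j on G[3,2]
R3: Y=0.0002457+0.000j on G[3,2]
R4: Y=0.002058+0.000j on G[3,1]
C1: Y=0.000+0.2053j on G[2,0]
I1: z[2]−=0.133, z[3]+=0.133
L1: Y=0.000-0.02609j on G[2,3]
L2: Y=0.000-0.03542j on G[1,2]
V1: row V0−V2=43, i_V1 at 0,2
V2: row V1−V2=1.2, i_V2 at 1,2
solve → V1=-41.80+0.000j, V2=-43.00+0.000j, V3=-42.76+0.01078j
aux → i_V1=0.000-8.826j, i_V2=-0.001983+0.04252j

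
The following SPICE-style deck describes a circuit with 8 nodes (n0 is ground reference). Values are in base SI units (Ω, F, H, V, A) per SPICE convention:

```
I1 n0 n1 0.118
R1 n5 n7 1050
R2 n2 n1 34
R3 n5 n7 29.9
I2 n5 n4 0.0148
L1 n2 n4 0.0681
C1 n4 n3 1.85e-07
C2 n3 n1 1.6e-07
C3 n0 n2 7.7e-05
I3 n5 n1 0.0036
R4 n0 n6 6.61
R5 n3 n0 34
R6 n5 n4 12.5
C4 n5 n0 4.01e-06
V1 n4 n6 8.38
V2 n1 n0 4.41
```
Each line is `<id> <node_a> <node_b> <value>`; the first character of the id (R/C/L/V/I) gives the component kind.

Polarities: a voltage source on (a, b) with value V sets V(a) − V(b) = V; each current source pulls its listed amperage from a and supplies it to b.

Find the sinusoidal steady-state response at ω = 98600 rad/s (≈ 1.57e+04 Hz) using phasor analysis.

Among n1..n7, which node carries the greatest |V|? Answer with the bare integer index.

4

MNA unknowns: 7 node voltages V₁..V_7 plus 2 source currents (V1, V2)
I1: z[0]−=0.118, z[1]+=0.118
R1: Y=0.0009524+0.000j on G[5,7]
R2: Y=0.02941+0.000j on G[2,1]
R3: Y=0.03344+0.000j on G[5,7]
I2: z[5]−=0.0148, z[4]+=0.0148
L1: Y=0.000-0.0001489j on G[2,4]
C1: Y=0.000+0.01824j on G[4,3]
C2: Y=0.000+0.01578j on G[3,1]
C3: Y=0.000+7.592j on G[0,2]
I3: z[5]−=0.0036, z[1]+=0.0036
R4: Y=0.1513+0.000j on G[0,6]
R5: Y=0.02941+0.000j on G[3,0]
R6: Y=0.08000+0.000j on G[5,4]
C4: Y=0.000+0.3954j on G[5,0]
V1: row V4−V6=8.38, i_V1 at 4,6
V2: row V1−V0=4.41, i_V2 at 1,0
solve → V1=4.410+0.000j, V2=-3.896e-05-0.01707j, V3=2.957+2.268j, V4=5.358-0.5380j, V5=0.09711-1.018j, V6=-3.022-0.5380j, V7=0.09711-1.018j
aux → i_V1=-0.4572-0.08139j, i_V2=-0.04389-0.02342j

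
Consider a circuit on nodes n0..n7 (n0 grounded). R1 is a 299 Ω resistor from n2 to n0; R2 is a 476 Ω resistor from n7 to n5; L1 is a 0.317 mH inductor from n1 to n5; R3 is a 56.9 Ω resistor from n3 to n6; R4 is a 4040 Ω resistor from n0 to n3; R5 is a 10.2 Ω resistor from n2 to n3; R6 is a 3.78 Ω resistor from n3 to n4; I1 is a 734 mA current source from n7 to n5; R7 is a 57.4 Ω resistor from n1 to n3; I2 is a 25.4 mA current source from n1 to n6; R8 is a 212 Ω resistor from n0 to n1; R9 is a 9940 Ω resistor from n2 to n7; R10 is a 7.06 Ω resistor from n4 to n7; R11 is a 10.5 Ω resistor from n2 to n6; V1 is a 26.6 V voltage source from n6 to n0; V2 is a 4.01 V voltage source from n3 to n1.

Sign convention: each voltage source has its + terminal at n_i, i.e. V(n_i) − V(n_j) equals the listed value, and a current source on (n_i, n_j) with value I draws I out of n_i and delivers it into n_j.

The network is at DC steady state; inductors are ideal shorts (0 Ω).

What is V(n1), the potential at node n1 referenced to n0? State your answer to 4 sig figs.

Apply KCL at each of the 7 non-ground nodes and solve the resulting linear system.
Node n1: branches {L1, R7, I2, R8, V2} → V_1 = 20.05
Node n2: branches {R1, R5, R9, R11} → V_2 = 24.87
Node n3: branches {R3, R4, R5, R6, R7, V2} → V_3 = 24.06
Node n4: branches {R6, R10} → V_4 = 21.31
Node n5: branches {R2, L1, I1} → V_5 = 20.05
Node n6: branches {R3, I2, R11, V1} → V_6 = 26.60
Node n7: branches {R2, I1, R9, R10} → V_7 = 16.20
Source currents: i(L1)=-0.7259, i(V1)=-0.1837, i(V2)=-0.6758

20.05 V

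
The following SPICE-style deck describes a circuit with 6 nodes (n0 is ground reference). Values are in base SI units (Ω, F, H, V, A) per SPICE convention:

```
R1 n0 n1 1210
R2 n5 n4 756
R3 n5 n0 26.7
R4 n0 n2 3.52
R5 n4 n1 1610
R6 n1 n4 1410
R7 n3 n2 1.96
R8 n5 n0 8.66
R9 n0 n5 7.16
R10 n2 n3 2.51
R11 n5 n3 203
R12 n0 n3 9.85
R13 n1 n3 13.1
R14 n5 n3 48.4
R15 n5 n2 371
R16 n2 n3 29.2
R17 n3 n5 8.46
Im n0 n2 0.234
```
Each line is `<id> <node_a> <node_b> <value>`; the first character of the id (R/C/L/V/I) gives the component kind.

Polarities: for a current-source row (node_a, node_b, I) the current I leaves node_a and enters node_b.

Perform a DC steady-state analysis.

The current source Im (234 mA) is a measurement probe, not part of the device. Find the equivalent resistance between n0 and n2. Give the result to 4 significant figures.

MNA unknowns: 5 node voltages V₁..V_5
R1: Y=0.0008264 on G[0,1]
R2: Y=0.001323 on G[5,4]
R3: Y=0.03745 on G[5,0]
R4: Y=0.2841 on G[0,2]
R5: Y=0.0006211 on G[4,1]
R6: Y=0.0007092 on G[1,4]
R7: Y=0.5102 on G[3,2]
R8: Y=0.1155 on G[5,0]
R9: Y=0.1397 on G[0,5]
R10: Y=0.3984 on G[2,3]
R11: Y=0.004926 on G[5,3]
R12: Y=0.1015 on G[0,3]
R13: Y=0.07634 on G[1,3]
R14: Y=0.02066 on G[5,3]
R15: Y=0.002695 on G[5,2]
R16: Y=0.03425 on G[2,3]
R17: Y=0.1182 on G[3,5]
Im: z[0]−=0.234, z[2]+=0.234
solve → V1=0.4228, V2=0.5202, V3=0.4298, V4=0.2840, V5=0.1444

R_eq = 2.223 Ω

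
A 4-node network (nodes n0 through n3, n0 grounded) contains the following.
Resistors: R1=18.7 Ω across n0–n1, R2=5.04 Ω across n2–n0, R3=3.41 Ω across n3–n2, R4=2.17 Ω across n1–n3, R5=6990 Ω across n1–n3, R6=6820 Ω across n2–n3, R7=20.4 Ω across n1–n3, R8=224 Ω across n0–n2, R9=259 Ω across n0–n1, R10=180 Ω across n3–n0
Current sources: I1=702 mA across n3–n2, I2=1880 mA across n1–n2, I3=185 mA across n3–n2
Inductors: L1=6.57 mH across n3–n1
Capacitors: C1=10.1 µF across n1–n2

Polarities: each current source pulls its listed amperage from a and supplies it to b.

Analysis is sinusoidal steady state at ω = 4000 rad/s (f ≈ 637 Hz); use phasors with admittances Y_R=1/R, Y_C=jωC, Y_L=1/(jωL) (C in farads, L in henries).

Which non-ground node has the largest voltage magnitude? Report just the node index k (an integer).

Apply KCL at each of the 3 non-ground nodes and solve the resulting linear system.
Node n1: branches {R1, R4, R5, L1, R7, C1, R9, I2} → V_1 = -7.896+1.251j
Node n2: branches {R2, I1, R3, R6, C1, R8, I2, I3} → V_2 = 2.374-0.3749j
Node n3: branches {I1, R3, R4, R5, L1, R6, R7, R10, I3} → V_3 = -5.192+0.7800j

1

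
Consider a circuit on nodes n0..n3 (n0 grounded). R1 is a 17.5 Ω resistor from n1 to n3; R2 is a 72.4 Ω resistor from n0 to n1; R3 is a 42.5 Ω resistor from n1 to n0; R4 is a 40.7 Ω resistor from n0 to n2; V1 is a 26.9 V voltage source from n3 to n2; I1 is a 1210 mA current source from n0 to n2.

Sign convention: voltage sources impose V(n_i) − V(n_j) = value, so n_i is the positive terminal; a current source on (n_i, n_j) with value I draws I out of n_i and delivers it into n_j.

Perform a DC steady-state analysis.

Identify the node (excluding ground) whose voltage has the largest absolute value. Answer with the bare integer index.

MNA unknowns: 3 node voltages V₁..V_3 plus 1 source current (V1)
R1: Y=0.05714 on G[1,3]
R2: Y=0.01381 on G[0,1]
R3: Y=0.02353 on G[1,0]
R4: Y=0.02457 on G[0,2]
V1: row V3−V2=26.9, i_V1 at 3,2
I1: z[0]−=1.21, z[2]+=1.21
solve → V1=24.00, V2=12.78, V3=39.68
aux → i_V1=-0.8961

3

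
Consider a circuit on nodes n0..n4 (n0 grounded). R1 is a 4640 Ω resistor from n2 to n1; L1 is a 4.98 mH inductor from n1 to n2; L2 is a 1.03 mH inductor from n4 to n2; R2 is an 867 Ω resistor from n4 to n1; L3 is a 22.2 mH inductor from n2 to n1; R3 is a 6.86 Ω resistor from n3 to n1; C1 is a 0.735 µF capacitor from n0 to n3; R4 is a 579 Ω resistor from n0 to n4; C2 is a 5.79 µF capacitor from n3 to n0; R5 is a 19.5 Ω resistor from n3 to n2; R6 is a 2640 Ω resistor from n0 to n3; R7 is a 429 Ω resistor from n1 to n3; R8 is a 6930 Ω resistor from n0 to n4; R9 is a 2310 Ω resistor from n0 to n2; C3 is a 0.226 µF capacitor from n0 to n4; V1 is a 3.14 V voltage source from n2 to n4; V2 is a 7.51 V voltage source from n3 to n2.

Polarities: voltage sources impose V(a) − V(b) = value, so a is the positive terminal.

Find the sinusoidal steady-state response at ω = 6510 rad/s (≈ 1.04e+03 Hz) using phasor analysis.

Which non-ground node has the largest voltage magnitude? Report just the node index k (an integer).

Apply KCL at each of the 4 non-ground nodes and solve the resulting linear system.
Node n1: branches {R1, L1, R2, L3, R3, R7} → V_1 = -0.1508+1.258j
Node n2: branches {R1, L1, L2, L3, R5, R9, V1, V2} → V_2 = -7.123-0.5038j
Node n3: branches {R3, C1, C2, R5, R6, R7, V2} → V_3 = 0.3873-0.5038j
Node n4: branches {L2, R2, R4, R8, C3, V1} → V_4 = -10.26-0.5038j
Source currents: i(V1)=-0.03013+0.4502j, i(V2)=-0.4864+0.2446j

4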